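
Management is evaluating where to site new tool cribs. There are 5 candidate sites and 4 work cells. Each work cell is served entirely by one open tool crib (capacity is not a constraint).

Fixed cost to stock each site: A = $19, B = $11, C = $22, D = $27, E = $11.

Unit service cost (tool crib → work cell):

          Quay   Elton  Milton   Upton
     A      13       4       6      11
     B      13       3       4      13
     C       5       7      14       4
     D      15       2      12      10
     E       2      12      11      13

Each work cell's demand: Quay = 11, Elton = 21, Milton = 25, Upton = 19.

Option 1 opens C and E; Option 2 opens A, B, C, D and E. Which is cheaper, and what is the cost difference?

Option 1: {C, E}: Quay→E 2·11=22, Elton→C 7·21=147, Milton→E 11·25=275, Upton→C 4·19=76. Service 520; fixed 33; total 553.
Option 2: {A, B, C, D, E}: Quay→E 2·11=22, Elton→D 2·21=42, Milton→B 4·25=100, Upton→C 4·19=76. Service 240; fixed 90; total 330.
Difference: |553 − 330| = 223.

Option 2 is cheaper by 223.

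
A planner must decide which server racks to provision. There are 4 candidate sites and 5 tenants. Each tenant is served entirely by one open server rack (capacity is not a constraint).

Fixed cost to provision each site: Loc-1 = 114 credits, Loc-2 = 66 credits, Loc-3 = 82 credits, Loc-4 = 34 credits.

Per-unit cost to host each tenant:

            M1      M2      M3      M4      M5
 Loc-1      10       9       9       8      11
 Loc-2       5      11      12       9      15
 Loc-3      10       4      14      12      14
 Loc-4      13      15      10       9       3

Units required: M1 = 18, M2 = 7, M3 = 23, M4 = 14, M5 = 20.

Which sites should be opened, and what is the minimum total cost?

For any fixed open set, each tenant goes to its cheapest open site; total = fixed + service.
{Loc-2, Loc-4}: M1→Loc-2 5·18=90, M2→Loc-2 11·7=77, M3→Loc-4 10·23=230, M4→Loc-2 9·14=126, M5→Loc-4 3·20=60. Service 583; fixed 100; total 683.
{Loc-2, Loc-3, Loc-4}: service 534 + fixed 182 = 716
{Loc-3, Loc-4}: service 624 + fixed 116 = 740
{Loc-1, Loc-2, Loc-3, Loc-4}: M1→Loc-2 5·18=90, M2→Loc-3 4·7=28, M3→Loc-1 9·23=207, M4→Loc-1 8·14=112, M5→Loc-4 3·20=60. Service 497; fixed 296; total 793.
(All 15 nonempty subsets were checked; Loc-2 and Loc-4 is lowest.)

Open Loc-2 and Loc-4; minimum total cost 683.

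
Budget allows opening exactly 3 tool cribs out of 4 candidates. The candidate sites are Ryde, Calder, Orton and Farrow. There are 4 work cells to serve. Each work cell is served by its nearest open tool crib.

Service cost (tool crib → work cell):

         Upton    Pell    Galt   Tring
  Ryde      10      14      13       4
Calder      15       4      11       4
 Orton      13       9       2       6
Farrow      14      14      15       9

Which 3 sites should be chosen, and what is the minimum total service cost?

With exactly 3 open, each work cell uses its cheapest among the chosen.
{Ryde, Calder, Orton}: Upton→Ryde 10, Pell→Calder 4, Galt→Orton 2, Tring→Ryde 4. Service cost 20.
{Calder, Orton, Farrow}: service cost 23
{Ryde, Orton, Farrow}: service cost 25
Among all 4 size-3 choices, {Ryde, Calder, Orton} is lowest.

Choose Ryde, Calder and Orton; total service cost 20.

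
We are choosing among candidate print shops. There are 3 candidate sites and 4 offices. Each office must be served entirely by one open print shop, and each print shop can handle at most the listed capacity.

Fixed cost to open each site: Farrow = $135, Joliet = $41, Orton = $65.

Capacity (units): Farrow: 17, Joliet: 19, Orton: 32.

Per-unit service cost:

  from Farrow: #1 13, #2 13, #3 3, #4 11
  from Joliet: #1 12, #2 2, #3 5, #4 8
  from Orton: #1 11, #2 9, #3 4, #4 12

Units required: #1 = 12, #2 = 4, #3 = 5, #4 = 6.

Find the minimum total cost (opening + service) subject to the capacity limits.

Minimum total cost: 314

Open {Joliet, Orton}: #1→Orton 11·12=132, #2→Joliet 2·4=8, #3→Orton 4·5=20, #4→Joliet 8·6=48.
Loads: Joliet carries 10/19, Orton carries 17/32. Service 208; fixed 106; total 314.
Next best feasible plan costs 319.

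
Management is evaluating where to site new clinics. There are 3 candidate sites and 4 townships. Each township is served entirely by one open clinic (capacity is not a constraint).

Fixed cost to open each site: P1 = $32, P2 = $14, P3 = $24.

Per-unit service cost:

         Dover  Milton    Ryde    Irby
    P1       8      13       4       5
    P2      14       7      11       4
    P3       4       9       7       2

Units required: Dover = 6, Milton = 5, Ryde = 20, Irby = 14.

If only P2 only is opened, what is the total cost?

Each township is assigned to its cheapest site among the open ones.
{P2}: Dover→P2 14·6=84, Milton→P2 7·5=35, Ryde→P2 11·20=220, Irby→P2 4·14=56. Service 395; fixed 14; total 409.

Total cost: 409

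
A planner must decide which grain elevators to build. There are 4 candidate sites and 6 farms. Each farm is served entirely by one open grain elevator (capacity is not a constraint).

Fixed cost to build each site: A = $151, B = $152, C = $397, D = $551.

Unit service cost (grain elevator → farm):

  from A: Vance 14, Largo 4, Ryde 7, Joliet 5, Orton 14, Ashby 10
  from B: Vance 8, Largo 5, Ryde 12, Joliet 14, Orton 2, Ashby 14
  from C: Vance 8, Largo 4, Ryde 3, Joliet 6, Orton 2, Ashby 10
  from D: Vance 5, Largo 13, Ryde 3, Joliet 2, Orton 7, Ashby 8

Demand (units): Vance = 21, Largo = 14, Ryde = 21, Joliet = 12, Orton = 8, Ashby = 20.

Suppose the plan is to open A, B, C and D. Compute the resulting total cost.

Each farm is assigned to its cheapest site among the open ones.
{A, B, C, D}: Vance→D 5·21=105, Largo→A 4·14=56, Ryde→C 3·21=63, Joliet→D 2·12=24, Orton→B 2·8=16, Ashby→D 8·20=160. Service 424; fixed 1251; total 1675.

Total cost: 1675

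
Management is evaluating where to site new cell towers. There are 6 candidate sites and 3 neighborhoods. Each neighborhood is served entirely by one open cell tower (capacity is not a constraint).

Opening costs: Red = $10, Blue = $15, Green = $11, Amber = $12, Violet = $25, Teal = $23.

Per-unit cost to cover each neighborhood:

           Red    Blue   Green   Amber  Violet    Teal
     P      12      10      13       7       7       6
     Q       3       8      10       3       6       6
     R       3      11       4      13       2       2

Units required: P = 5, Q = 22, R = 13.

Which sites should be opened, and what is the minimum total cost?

Open Red and Teal; minimum total cost 155.

For any fixed open set, each neighborhood goes to its cheapest open site; total = fixed + service.
{Red, Teal}: P→Teal 6·5=30, Q→Red 3·22=66, R→Teal 2·13=26. Service 122; fixed 33; total 155.
{Amber, Teal}: service 122 + fixed 35 = 157
{Red, Amber}: service 140 + fixed 22 = 162
{Red, Blue, Green, Amber, Violet, Teal}: P→Teal 6·5=30, Q→Red 3·22=66, R→Violet 2·13=26. Service 122; fixed 96; total 218.
No other subset beats 155.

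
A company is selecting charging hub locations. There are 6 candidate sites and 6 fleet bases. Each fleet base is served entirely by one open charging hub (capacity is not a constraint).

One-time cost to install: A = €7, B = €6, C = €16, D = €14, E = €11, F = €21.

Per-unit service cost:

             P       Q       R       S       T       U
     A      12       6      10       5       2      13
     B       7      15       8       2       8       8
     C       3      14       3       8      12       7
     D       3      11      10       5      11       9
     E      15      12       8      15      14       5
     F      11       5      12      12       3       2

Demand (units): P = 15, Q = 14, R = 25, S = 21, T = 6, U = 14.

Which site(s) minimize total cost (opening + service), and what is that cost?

For any fixed open set, each fleet base goes to its cheapest open site; total = fixed + service.
{B, C, F}: P→C 3·15=45, Q→F 5·14=70, R→C 3·25=75, S→B 2·21=42, T→F 3·6=18, U→F 2·14=28. Service 278; fixed 43; total 321.
{A, B, C, F}: P→C 3·15=45, Q→F 5·14=70, R→C 3·25=75, S→B 2·21=42, T→A 2·6=12, U→F 2·14=28. Service 272; fixed 50; total 322.
{B, C, E, F}: P→C 3·15=45, Q→F 5·14=70, R→C 3·25=75, S→B 2·21=42, T→F 3·6=18, U→F 2·14=28. Service 278; fixed 54; total 332.
{A, B, C, D, E, F}: service 272 + fixed 75 = 347
No other subset beats 321.

Open B, C and F; minimum total cost 321.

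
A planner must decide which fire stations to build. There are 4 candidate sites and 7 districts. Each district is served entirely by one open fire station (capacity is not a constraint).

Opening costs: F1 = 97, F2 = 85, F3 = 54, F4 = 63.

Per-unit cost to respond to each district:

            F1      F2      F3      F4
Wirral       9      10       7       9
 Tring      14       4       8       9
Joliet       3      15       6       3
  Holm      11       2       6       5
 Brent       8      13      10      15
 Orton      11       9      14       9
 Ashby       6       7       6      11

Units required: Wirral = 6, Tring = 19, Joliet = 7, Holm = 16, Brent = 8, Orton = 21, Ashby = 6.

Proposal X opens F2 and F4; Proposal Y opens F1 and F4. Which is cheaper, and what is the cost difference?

Proposal X is cheaper by 109.

Proposal X: {F2, F4}: Wirral→F4 9·6=54, Tring→F2 4·19=76, Joliet→F4 3·7=21, Holm→F2 2·16=32, Brent→F2 13·8=104, Orton→F2 9·21=189, Ashby→F2 7·6=42. Service 518; fixed 148; total 666.
Proposal Y: {F1, F4}: Wirral→F1 9·6=54, Tring→F4 9·19=171, Joliet→F1 3·7=21, Holm→F4 5·16=80, Brent→F1 8·8=64, Orton→F4 9·21=189, Ashby→F1 6·6=36. Service 615; fixed 160; total 775.
Difference: |666 − 775| = 109.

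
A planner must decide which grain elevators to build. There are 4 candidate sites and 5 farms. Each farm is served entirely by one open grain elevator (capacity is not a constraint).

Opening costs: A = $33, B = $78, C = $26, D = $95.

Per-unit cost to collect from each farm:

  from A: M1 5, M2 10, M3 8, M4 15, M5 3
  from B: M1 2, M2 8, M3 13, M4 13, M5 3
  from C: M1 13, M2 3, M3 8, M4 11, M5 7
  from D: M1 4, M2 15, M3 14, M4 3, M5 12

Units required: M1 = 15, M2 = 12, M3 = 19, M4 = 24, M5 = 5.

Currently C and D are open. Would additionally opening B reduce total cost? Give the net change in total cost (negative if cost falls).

No — net change +28 (cost rises by 28).

Current service cost with {C, D}: 355.
Adding B: each farm re-picks its cheapest; new service cost 305, saving 50.
Extra fixed cost: 78. Net change = 78 − 50 = 28.
(Totals: 476 → 504.)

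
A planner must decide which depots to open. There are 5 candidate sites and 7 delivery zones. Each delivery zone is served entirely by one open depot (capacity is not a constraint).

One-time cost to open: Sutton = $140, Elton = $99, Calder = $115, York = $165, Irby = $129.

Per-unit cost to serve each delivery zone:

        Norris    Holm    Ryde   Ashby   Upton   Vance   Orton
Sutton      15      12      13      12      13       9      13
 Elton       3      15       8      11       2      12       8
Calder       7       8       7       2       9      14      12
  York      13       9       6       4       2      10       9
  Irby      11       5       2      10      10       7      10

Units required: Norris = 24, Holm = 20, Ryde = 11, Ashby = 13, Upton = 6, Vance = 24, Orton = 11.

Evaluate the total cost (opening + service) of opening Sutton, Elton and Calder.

Each delivery zone is assigned to its cheapest site among the open ones.
{Sutton, Elton, Calder}: Norris→Elton 3·24=72, Holm→Calder 8·20=160, Ryde→Calder 7·11=77, Ashby→Calder 2·13=26, Upton→Elton 2·6=12, Vance→Sutton 9·24=216, Orton→Elton 8·11=88. Service 651; fixed 354; total 1005.

Total cost: 1005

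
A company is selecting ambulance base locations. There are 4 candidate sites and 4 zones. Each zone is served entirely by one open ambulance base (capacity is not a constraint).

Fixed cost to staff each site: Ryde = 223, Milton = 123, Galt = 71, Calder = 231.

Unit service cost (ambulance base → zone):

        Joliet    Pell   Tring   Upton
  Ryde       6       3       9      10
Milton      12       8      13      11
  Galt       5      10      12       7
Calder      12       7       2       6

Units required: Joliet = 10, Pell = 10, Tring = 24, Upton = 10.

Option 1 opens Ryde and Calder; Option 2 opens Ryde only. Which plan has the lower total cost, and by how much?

Option 2 is cheaper by 23.

Option 1: {Ryde, Calder}: Joliet→Ryde 6·10=60, Pell→Ryde 3·10=30, Tring→Calder 2·24=48, Upton→Calder 6·10=60. Service 198; fixed 454; total 652.
Option 2: {Ryde}: Joliet→Ryde 6·10=60, Pell→Ryde 3·10=30, Tring→Ryde 9·24=216, Upton→Ryde 10·10=100. Service 406; fixed 223; total 629.
Difference: |652 − 629| = 23.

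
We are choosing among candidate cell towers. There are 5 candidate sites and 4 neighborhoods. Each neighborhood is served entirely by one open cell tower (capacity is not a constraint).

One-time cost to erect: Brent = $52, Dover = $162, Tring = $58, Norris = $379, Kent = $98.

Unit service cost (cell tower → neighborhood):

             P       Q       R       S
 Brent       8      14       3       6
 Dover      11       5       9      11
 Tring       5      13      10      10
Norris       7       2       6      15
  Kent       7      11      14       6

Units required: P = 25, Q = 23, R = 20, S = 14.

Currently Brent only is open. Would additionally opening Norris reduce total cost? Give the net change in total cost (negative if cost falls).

No — net change +78 (cost rises by 78).

Current service cost with {Brent}: 666.
Adding Norris: each neighborhood re-picks its cheapest; new service cost 365, saving 301.
Extra fixed cost: 379. Net change = 379 − 301 = 78.
(Totals: 718 → 796.)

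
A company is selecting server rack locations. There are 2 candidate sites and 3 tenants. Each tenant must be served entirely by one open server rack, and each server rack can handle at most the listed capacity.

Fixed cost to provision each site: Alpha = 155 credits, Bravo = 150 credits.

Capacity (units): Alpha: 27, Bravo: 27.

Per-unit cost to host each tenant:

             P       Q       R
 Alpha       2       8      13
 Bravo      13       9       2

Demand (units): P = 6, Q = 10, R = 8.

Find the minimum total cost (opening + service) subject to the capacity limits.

Open {Bravo}: P→Bravo 13·6=78, Q→Bravo 9·10=90, R→Bravo 2·8=16.
Loads: Bravo carries 24/27. Service 184; fixed 150; total 334.
Next best feasible plan costs 351.

Minimum total cost: 334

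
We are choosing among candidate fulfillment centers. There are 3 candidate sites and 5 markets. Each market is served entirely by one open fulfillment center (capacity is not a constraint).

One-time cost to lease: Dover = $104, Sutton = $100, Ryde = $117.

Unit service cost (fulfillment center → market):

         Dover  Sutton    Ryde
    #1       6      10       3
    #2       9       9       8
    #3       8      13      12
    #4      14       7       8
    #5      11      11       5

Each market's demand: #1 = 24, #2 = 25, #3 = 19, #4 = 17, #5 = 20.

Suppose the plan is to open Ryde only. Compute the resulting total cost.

Each market is assigned to its cheapest site among the open ones.
{Ryde}: #1→Ryde 3·24=72, #2→Ryde 8·25=200, #3→Ryde 12·19=228, #4→Ryde 8·17=136, #5→Ryde 5·20=100. Service 736; fixed 117; total 853.

Total cost: 853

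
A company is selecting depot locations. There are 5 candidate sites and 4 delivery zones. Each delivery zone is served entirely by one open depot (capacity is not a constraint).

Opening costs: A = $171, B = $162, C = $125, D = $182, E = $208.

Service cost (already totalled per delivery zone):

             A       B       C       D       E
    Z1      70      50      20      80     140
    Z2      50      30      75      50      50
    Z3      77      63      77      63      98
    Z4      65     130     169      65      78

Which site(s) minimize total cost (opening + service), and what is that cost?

For any fixed open set, each delivery zone goes to its cheapest open site; total = fixed + service.
{A}: Z1→A 70, Z2→A 50, Z3→A 77, Z4→A 65. Service 262; fixed 171; total 433.
{B}: service 273 + fixed 162 = 435
{D}: service 258 + fixed 182 = 440
{A, B, C, D, E}: Z1→C 20, Z2→B 30, Z3→B 63, Z4→A 65. Service 178; fixed 848; total 1026.
No other subset beats 433.

Open A only; minimum total cost 433.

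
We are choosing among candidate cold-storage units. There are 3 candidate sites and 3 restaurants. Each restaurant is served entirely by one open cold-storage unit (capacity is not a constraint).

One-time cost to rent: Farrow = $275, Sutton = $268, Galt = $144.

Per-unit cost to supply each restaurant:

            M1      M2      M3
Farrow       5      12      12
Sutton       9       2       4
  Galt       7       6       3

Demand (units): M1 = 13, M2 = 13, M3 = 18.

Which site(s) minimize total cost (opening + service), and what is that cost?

For any fixed open set, each restaurant goes to its cheapest open site; total = fixed + service.
{Galt}: M1→Galt 7·13=91, M2→Galt 6·13=78, M3→Galt 3·18=54. Service 223; fixed 144; total 367.
{Sutton}: service 215 + fixed 268 = 483
{Sutton, Galt}: M1→Galt 7·13=91, M2→Sutton 2·13=26, M3→Galt 3·18=54. Service 171; fixed 412; total 583.
{Farrow, Sutton, Galt}: service 145 + fixed 687 = 832
No other subset beats 367.

Open Galt only; minimum total cost 367.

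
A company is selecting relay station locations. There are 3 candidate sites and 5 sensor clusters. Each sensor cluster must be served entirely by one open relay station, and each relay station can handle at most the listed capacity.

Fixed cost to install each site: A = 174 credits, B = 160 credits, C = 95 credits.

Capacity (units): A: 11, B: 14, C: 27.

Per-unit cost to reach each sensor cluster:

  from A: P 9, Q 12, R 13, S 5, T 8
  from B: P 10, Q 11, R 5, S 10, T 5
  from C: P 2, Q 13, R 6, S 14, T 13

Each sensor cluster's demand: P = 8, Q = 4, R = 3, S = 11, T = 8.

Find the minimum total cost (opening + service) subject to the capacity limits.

Minimum total cost: 514

Open {A, C}: P→C 2·8=16, Q→C 13·4=52, R→C 6·3=18, S→A 5·11=55, T→C 13·8=104.
Loads: A carries 11/11, C carries 23/27. Service 245; fixed 269; total 514.
Next best feasible plan costs 527.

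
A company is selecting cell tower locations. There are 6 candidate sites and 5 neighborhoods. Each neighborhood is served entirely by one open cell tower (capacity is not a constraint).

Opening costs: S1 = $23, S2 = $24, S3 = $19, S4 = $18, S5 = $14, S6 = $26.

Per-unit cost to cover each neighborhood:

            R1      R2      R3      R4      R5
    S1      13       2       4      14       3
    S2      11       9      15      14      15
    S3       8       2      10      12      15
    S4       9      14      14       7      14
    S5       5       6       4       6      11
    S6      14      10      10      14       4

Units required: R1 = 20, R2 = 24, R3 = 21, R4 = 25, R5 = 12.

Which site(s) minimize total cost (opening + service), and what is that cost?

Open S1 and S5; minimum total cost 455.

For any fixed open set, each neighborhood goes to its cheapest open site; total = fixed + service.
{S1, S5}: R1→S5 5·20=100, R2→S1 2·24=48, R3→S1 4·21=84, R4→S5 6·25=150, R5→S1 3·12=36. Service 418; fixed 37; total 455.
{S1, S4, S5}: service 418 + fixed 55 = 473
{S1, S3, S5}: service 418 + fixed 56 = 474
{S1, S2, S3, S4, S5, S6}: service 418 + fixed 124 = 542
No other subset beats 455.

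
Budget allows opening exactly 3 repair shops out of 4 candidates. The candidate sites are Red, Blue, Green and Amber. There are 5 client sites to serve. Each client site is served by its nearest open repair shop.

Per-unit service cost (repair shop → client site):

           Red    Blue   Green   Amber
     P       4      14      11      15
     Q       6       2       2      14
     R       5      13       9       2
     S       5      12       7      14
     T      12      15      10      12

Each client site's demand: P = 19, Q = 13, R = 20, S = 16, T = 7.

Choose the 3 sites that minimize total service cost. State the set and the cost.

Choose Red, Green and Amber; total service cost 292.

With exactly 3 open, each client site uses its cheapest among the chosen.
{Red, Green, Amber}: P→Red 4·19=76, Q→Green 2·13=26, R→Amber 2·20=40, S→Red 5·16=80, T→Green 10·7=70. Service cost 292.
{Red, Blue, Amber}: service cost 306
{Red, Blue, Green}: service cost 352
Among all 4 size-3 choices, {Red, Green, Amber} is lowest.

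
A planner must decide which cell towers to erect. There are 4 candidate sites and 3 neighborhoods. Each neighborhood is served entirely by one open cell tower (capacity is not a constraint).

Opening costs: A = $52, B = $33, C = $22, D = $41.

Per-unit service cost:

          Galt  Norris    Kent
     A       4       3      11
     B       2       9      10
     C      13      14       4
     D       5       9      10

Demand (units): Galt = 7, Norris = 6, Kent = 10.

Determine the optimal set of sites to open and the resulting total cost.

Open A and C; minimum total cost 160.

For any fixed open set, each neighborhood goes to its cheapest open site; total = fixed + service.
{A, C}: Galt→A 4·7=28, Norris→A 3·6=18, Kent→C 4·10=40. Service 86; fixed 74; total 160.
{B, C}: service 108 + fixed 55 = 163
{A, B, C}: service 72 + fixed 107 = 179
{A, B, C, D}: Galt→B 2·7=14, Norris→A 3·6=18, Kent→C 4·10=40. Service 72; fixed 148; total 220.
No other subset beats 160.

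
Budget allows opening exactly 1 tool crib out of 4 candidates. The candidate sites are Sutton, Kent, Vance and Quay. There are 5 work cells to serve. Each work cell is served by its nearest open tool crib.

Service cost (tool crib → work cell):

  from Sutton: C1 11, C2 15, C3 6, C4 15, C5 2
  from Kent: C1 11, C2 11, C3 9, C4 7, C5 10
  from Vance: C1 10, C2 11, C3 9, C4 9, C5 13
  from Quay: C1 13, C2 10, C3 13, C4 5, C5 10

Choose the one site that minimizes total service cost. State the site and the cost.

Choose Kent only; total service cost 48.

With exactly 1 open, each work cell uses its cheapest among the chosen.
{Kent}: C1→Kent 11, C2→Kent 11, C3→Kent 9, C4→Kent 7, C5→Kent 10. Service cost 48.
{Sutton}: service cost 49
{Quay}: service cost 51
Among all 4 size-1 choices, {Kent} is lowest.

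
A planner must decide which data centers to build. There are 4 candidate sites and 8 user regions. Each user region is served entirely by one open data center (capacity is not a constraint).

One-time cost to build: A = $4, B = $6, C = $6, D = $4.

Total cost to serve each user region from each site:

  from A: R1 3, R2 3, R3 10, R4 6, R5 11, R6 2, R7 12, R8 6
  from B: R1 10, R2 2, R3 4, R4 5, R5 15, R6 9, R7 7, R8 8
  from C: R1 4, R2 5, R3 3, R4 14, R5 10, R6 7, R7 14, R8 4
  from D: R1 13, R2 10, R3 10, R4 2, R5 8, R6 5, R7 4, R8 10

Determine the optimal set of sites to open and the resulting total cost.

Open A, C and D; minimum total cost 43.

For any fixed open set, each user region goes to its cheapest open site; total = fixed + service.
{A, C, D}: R1→A 3, R2→A 3, R3→C 3, R4→D 2, R5→D 8, R6→A 2, R7→D 4, R8→C 4. Service 29; fixed 14; total 43.
{A, B, D}: service 31 + fixed 14 = 45
{C, D}: service 35 + fixed 10 = 45
{A, B, C, D}: service 28 + fixed 20 = 48
(All 15 nonempty subsets were checked; A, C and D is lowest.)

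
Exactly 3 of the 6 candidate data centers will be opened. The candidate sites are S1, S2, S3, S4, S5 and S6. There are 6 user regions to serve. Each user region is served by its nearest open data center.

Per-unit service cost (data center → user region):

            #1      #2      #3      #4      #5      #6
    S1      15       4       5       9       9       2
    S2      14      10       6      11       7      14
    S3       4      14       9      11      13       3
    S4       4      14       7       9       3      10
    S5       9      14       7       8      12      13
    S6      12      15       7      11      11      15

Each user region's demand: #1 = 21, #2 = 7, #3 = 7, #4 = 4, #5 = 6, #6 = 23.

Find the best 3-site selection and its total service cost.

With exactly 3 open, each user region uses its cheapest among the chosen.
{S1, S4, S5}: #1→S4 4·21=84, #2→S1 4·7=28, #3→S1 5·7=35, #4→S5 8·4=32, #5→S4 3·6=18, #6→S1 2·23=46. Service cost 243.
{S1, S2, S4}: service cost 247
{S1, S3, S4}: service cost 247
Among all 20 size-3 choices, {S1, S4, S5} is lowest.

Choose S1, S4 and S5; total service cost 243.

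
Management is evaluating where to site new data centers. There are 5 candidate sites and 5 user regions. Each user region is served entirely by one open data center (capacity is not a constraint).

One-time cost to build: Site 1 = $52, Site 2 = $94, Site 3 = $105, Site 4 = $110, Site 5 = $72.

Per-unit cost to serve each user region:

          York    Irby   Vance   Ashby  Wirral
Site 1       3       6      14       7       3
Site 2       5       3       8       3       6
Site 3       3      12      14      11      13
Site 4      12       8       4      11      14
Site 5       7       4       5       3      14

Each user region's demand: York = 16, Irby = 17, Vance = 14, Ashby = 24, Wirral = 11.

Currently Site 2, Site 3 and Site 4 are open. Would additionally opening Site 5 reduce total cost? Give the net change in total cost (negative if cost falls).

No — net change +72 (cost rises by 72).

Current service cost with {Site 2, Site 3, Site 4}: 293.
Adding Site 5: each user region re-picks its cheapest; new service cost 293, saving 0.
Extra fixed cost: 72. Net change = 72 − 0 = 72.
(Totals: 602 → 674.)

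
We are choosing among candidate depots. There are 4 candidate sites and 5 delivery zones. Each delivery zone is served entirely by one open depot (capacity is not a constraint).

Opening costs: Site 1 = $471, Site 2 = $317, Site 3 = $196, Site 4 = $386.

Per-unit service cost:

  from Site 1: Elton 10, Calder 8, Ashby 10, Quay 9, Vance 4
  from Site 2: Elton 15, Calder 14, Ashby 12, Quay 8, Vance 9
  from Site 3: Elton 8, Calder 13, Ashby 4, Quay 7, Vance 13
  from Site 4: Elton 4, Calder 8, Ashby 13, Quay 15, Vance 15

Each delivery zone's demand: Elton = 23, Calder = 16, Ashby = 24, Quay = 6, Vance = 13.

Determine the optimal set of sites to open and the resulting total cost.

Open Site 3 only; minimum total cost 895.

For any fixed open set, each delivery zone goes to its cheapest open site; total = fixed + service.
{Site 3}: Elton→Site 3 8·23=184, Calder→Site 3 13·16=208, Ashby→Site 3 4·24=96, Quay→Site 3 7·6=42, Vance→Site 3 13·13=169. Service 699; fixed 196; total 895.
{Site 3, Site 4}: Elton→Site 4 4·23=92, Calder→Site 4 8·16=128, Ashby→Site 3 4·24=96, Quay→Site 3 7·6=42, Vance→Site 3 13·13=169. Service 527; fixed 582; total 1109.
{Site 2, Site 3}: service 647 + fixed 513 = 1160
{Site 1, Site 2, Site 3, Site 4}: Elton→Site 4 4·23=92, Calder→Site 1 8·16=128, Ashby→Site 3 4·24=96, Quay→Site 3 7·6=42, Vance→Site 1 4·13=52. Service 410; fixed 1370; total 1780.
No other subset beats 895.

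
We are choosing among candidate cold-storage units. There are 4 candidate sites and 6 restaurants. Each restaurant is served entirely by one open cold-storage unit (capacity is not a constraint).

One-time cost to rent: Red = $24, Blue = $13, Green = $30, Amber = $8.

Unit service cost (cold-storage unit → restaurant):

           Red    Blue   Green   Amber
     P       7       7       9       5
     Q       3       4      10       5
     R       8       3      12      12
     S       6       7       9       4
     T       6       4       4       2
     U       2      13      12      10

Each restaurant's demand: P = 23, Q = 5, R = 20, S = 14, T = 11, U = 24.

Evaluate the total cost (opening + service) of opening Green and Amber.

Each restaurant is assigned to its cheapest site among the open ones.
{Green, Amber}: P→Amber 5·23=115, Q→Amber 5·5=25, R→Green 12·20=240, S→Amber 4·14=56, T→Amber 2·11=22, U→Amber 10·24=240. Service 698; fixed 38; total 736.

Total cost: 736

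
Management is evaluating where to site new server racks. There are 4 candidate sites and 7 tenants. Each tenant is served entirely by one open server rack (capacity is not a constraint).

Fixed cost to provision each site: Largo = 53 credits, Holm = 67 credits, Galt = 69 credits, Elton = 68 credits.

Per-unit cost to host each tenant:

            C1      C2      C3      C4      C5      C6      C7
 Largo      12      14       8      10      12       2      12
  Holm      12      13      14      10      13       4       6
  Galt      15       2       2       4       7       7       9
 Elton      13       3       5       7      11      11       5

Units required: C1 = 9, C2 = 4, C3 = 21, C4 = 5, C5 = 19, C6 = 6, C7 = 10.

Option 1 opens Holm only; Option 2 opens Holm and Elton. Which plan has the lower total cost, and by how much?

Option 2 is cheaper by 224.

Option 1: {Holm}: C1→Holm 12·9=108, C2→Holm 13·4=52, C3→Holm 14·21=294, C4→Holm 10·5=50, C5→Holm 13·19=247, C6→Holm 4·6=24, C7→Holm 6·10=60. Service 835; fixed 67; total 902.
Option 2: {Holm, Elton}: C1→Holm 12·9=108, C2→Elton 3·4=12, C3→Elton 5·21=105, C4→Elton 7·5=35, C5→Elton 11·19=209, C6→Holm 4·6=24, C7→Elton 5·10=50. Service 543; fixed 135; total 678.
Difference: |902 − 678| = 224.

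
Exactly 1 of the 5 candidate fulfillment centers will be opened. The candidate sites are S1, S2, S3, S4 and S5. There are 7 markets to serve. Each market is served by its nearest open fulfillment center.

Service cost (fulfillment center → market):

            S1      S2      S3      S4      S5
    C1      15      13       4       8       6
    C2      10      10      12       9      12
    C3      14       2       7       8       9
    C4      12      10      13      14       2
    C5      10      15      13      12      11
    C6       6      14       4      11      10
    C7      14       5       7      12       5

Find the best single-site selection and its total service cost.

With exactly 1 open, each market uses its cheapest among the chosen.
{S5}: C1→S5 6, C2→S5 12, C3→S5 9, C4→S5 2, C5→S5 11, C6→S5 10, C7→S5 5. Service cost 55.
{S3}: service cost 60
{S2}: service cost 69
Among all 5 size-1 choices, {S5} is lowest.

Choose S5 only; total service cost 55.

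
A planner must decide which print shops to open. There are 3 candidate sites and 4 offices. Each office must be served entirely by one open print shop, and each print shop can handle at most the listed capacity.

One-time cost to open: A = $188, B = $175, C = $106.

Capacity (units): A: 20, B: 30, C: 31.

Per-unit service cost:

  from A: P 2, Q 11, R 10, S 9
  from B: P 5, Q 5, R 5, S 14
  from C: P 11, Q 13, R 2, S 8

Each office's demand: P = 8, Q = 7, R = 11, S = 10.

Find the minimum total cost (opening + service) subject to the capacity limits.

Open {B, C}: P→B 5·8=40, Q→B 5·7=35, R→C 2·11=22, S→C 8·10=80.
Loads: B carries 15/30, C carries 21/31. Service 177; fixed 281; total 458.
Next best feasible plan costs 489.

Minimum total cost: 458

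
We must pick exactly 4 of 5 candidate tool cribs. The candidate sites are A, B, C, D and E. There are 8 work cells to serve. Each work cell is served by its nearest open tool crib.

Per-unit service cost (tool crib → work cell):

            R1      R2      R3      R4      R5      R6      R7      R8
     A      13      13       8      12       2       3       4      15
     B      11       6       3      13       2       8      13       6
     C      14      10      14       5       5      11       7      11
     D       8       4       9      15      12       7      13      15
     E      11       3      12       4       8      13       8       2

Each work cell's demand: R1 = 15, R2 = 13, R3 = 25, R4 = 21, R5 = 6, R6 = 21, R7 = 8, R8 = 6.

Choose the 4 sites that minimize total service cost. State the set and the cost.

Choose A, B, D and E; total service cost 437.

With exactly 4 open, each work cell uses its cheapest among the chosen.
{A, B, D, E}: R1→D 8·15=120, R2→E 3·13=39, R3→B 3·25=75, R4→E 4·21=84, R5→A 2·6=12, R6→A 3·21=63, R7→A 4·8=32, R8→E 2·6=12. Service cost 437.
{A, B, C, E}: service cost 482
{A, B, C, D}: service cost 495
Among all 5 size-4 choices, {A, B, D, E} is lowest.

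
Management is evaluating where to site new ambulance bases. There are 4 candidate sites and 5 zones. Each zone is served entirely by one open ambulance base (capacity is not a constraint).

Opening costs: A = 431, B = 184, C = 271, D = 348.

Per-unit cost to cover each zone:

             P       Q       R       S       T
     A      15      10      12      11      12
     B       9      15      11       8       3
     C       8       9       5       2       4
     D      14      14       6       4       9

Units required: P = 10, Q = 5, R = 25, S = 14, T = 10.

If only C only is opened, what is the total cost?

Total cost: 589

Each zone is assigned to its cheapest site among the open ones.
{C}: P→C 8·10=80, Q→C 9·5=45, R→C 5·25=125, S→C 2·14=28, T→C 4·10=40. Service 318; fixed 271; total 589.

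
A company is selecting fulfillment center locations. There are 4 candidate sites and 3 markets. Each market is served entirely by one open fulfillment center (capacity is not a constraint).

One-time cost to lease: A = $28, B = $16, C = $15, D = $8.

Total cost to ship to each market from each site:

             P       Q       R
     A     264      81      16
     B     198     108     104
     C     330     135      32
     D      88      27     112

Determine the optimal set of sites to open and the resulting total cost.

For any fixed open set, each market goes to its cheapest open site; total = fixed + service.
{A, D}: P→D 88, Q→D 27, R→A 16. Service 131; fixed 36; total 167.
{C, D}: P→D 88, Q→D 27, R→C 32. Service 147; fixed 23; total 170.
{A, C, D}: service 131 + fixed 51 = 182
{A, B, C, D}: P→D 88, Q→D 27, R→A 16. Service 131; fixed 67; total 198.
(All 15 nonempty subsets were checked; A and D is lowest.)

Open A and D; minimum total cost 167.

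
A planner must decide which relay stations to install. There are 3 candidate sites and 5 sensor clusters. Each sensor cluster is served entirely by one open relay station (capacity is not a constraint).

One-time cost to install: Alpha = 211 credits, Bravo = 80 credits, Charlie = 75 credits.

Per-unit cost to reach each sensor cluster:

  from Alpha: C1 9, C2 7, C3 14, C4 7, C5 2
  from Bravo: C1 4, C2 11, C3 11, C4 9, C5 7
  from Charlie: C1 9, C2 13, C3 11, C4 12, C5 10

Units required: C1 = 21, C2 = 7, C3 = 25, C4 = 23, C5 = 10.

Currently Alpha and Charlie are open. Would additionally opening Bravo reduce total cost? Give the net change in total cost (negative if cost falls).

Current service cost with {Alpha, Charlie}: 694.
Adding Bravo: each sensor cluster re-picks its cheapest; new service cost 589, saving 105.
Extra fixed cost: 80. Net change = 80 − 105 = -25.
(Totals: 980 → 955.)

Yes — net change −25 (cost falls by 25).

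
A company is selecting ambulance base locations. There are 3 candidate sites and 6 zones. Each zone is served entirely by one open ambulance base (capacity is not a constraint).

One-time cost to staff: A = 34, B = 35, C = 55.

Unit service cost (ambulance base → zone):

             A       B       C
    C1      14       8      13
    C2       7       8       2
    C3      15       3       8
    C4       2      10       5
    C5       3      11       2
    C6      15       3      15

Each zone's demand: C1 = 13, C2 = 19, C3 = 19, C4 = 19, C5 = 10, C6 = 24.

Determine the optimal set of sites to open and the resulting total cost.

Open A, B and C; minimum total cost 453.

For any fixed open set, each zone goes to its cheapest open site; total = fixed + service.
{A, B, C}: C1→B 8·13=104, C2→C 2·19=38, C3→B 3·19=57, C4→A 2·19=38, C5→C 2·10=20, C6→B 3·24=72. Service 329; fixed 124; total 453.
{B, C}: service 386 + fixed 90 = 476
{A, B}: service 434 + fixed 69 = 503
{A}: service 1028 + fixed 34 = 1062
No other subset beats 453.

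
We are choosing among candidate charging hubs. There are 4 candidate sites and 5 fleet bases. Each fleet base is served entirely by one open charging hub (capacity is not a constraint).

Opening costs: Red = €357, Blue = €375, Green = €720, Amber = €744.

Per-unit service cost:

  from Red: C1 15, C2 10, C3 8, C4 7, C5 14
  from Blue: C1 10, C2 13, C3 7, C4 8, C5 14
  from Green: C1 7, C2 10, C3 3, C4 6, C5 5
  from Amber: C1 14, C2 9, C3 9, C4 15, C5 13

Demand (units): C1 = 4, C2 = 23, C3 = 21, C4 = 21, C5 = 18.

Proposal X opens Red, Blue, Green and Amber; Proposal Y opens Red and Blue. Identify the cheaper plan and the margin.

Proposal X: {Red, Blue, Green, Amber}: C1→Green 7·4=28, C2→Amber 9·23=207, C3→Green 3·21=63, C4→Green 6·21=126, C5→Green 5·18=90. Service 514; fixed 2196; total 2710.
Proposal Y: {Red, Blue}: C1→Blue 10·4=40, C2→Red 10·23=230, C3→Blue 7·21=147, C4→Red 7·21=147, C5→Red 14·18=252. Service 816; fixed 732; total 1548.
Difference: |2710 − 1548| = 1162.

Proposal Y is cheaper by 1162.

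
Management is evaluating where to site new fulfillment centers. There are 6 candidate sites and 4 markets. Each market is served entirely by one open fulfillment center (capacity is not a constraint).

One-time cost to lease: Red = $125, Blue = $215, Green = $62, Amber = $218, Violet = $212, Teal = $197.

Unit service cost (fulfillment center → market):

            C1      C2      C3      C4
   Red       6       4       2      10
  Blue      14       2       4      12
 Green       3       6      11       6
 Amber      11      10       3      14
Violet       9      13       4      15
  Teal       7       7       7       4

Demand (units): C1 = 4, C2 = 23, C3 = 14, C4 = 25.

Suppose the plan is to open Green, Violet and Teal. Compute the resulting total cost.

Each market is assigned to its cheapest site among the open ones.
{Green, Violet, Teal}: C1→Green 3·4=12, C2→Green 6·23=138, C3→Violet 4·14=56, C4→Teal 4·25=100. Service 306; fixed 471; total 777.

Total cost: 777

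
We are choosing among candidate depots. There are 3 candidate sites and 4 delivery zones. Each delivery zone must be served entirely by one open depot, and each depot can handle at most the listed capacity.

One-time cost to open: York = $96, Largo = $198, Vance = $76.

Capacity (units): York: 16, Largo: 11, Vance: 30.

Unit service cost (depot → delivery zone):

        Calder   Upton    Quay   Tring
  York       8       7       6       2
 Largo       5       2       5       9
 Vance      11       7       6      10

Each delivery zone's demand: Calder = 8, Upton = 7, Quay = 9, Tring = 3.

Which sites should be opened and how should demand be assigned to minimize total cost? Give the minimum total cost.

Minimum total cost: 297

Open {Vance}: Calder→Vance 11·8=88, Upton→Vance 7·7=49, Quay→Vance 6·9=54, Tring→Vance 10·3=30.
Loads: Vance carries 27/30. Service 221; fixed 76; total 297.
Next best feasible plan costs 345.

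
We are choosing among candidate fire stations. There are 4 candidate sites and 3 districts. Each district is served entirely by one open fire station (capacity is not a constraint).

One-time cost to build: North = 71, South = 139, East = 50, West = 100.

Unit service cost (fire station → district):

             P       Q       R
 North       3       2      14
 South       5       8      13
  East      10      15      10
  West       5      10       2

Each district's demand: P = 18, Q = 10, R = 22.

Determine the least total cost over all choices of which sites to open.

Minimum total cost: 289

For any fixed open set, each district goes to its cheapest open site; total = fixed + service.
{North, West}: P→North 3·18=54, Q→North 2·10=20, R→West 2·22=44. Service 118; fixed 171; total 289.
{West}: service 234 + fixed 100 = 334
{North, East, West}: service 118 + fixed 221 = 339
{North, South, East, West}: service 118 + fixed 360 = 478
No other subset beats 289.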